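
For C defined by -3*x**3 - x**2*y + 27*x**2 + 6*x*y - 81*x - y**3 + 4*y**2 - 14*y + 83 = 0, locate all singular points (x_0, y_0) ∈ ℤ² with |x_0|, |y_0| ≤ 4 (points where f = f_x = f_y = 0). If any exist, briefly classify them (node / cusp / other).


Singular points: {(3, 1)}; classification: node.

Compute partial derivatives:
  f_x = -9*x**2 - 2*x*y + 54*x + 6*y - 81.
  f_y = -x**2 + 6*x - 3*y**2 + 8*y - 14.
Scan x_0 ∈ {−4, ..., 4}. For each x_0, f_y(x_0, y) is a polynomial in y; find its integer roots y ∈ {−4, ..., 4}, then test f_x and f at those candidates.
  x = -4: f_y(-4, y) = -3*y**2 + 8*y - 54; no integer root y with |y| ≤ 4.
  x = -3: f_y(-3, y) = -3*y**2 + 8*y - 41; no integer root y with |y| ≤ 4.
  x = -2: f_y(-2, y) = -3*y**2 + 8*y - 30; no integer root y with |y| ≤ 4.
  x = -1: f_y(-1, y) = -3*y**2 + 8*y - 21; no integer root y with |y| ≤ 4.
  x = 0: f_y(0, y) = -3*y**2 + 8*y - 14; no integer root y with |y| ≤ 4.
  x = 1: f_y(1, y) = -3*y**2 + 8*y - 9; no integer root y with |y| ≤ 4.
  x = 2: f_y(2, y) = -3*y**2 + 8*y - 6; no integer root y with |y| ≤ 4.
  x = 3: f_y(3, y) = -3*y**2 + 8*y - 5; vanishes at y ∈ {1}. (3, 1): f_x = 0, f = 0 — SINGULAR.
  x = 4: f_y(4, y) = -3*y**2 + 8*y - 6; no integer root y with |y| ≤ 4.
Only singular point on the grid: (3, 1).
Classify: substitute x = 3 + u, y = 1 + v and expand: f = -3*u**3 - u**2*v - u**2 - v**3 + v**2.
No constant or linear terms (consistent with a singular point). Quadratic part: -u**2 + v**2. Cubic part: -3*u**3 - u**2*v - v**3.
The quadratic part v**2 - u**2 = (v − u)(v + u) splits into two distinct linear factors, so there are two distinct tangent lines y − 1 = ±(x − 3) — this is a node (ordinary double point).
Classification: node.


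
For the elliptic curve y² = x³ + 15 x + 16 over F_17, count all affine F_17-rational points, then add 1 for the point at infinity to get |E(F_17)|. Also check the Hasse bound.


Affine points = {(0, 4), (0, 13), (1, 7), (1, 10), (4, 2), (4, 15), (6, 4), (6, 13), (8, 6), (8, 11), (9, 8), (9, 9), (11, 4), (11, 13), (16, 0)}; affine count = 15; |E(F_17)| = 16.

Discriminant check: Δ ∝ 4a³ + 27b² = 4·15³ + 27·16² = 4·3375 + 27·256 ≡ 12 (mod 17). Nonzero ⇒ E is nonsingular.
For each x ∈ F_17, compute rhs = x³ + 15·x + 16 mod 17, then count y ∈ F_17 with y² ≡ rhs.
  x = 0: rhs = 16, matching y values: 4, 13 (2 points).
  x = 1: rhs = 15, matching y values: 7, 10 (2 points).
  x = 2: rhs = 3, matching y values: none (0 points).
  x = 3: rhs = 3, matching y values: none (0 points).
  x = 4: rhs = 4, matching y values: 2, 15 (2 points).
  x = 5: rhs = 12, matching y values: none (0 points).
  x = 6: rhs = 16, matching y values: 4, 13 (2 points).
  x = 7: rhs = 5, matching y values: none (0 points).
  x = 8: rhs = 2, matching y values: 6, 11 (2 points).
  x = 9: rhs = 13, matching y values: 8, 9 (2 points).
  x = 10: rhs = 10, matching y values: none (0 points).
  x = 11: rhs = 16, matching y values: 4, 13 (2 points).
  x = 12: rhs = 3, matching y values: none (0 points).
  x = 13: rhs = 11, matching y values: none (0 points).
  x = 14: rhs = 12, matching y values: none (0 points).
  x = 15: rhs = 12, matching y values: none (0 points).
  x = 16: rhs = 0, matching y values: 0 (1 points).
Total affine count: 15.
Full point count |E(F_17)| = 15 + 1 = 16.
Hasse bound: |16 − (17+1)| = |-2| = 2 ≤ 2√17 ≈ 8.2462 ✓.


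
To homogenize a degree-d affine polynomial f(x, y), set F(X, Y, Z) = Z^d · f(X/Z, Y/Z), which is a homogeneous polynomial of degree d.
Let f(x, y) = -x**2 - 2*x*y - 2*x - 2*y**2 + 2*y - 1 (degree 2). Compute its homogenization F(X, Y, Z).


F(X, Y, Z) = -X**2 - 2*X*Y - 2*X*Z - 2*Y**2 + 2*Y*Z - Z**2

deg(f) = 2.
Substitute x = X/Z, y = Y/Z into f, then multiply by Z^2.
  monomial -1·x^2·y^0 ↦ -1·X^2·Y^0·Z^0.
  monomial -2·x^1·y^1 ↦ -2·X^1·Y^1·Z^0.
  monomial -2·x^1·y^0 ↦ -2·X^1·Y^0·Z^1.
  monomial -2·x^0·y^2 ↦ -2·X^0·Y^2·Z^0.
  monomial 2·x^0·y^1 ↦ 2·X^0·Y^1·Z^1.
  monomial -1·x^0·y^0 ↦ -1·X^0·Y^0·Z^2.
Collecting: F(X, Y, Z) = -X**2 - 2*X*Y - 2*X*Z - 2*Y**2 + 2*Y*Z - Z**2.


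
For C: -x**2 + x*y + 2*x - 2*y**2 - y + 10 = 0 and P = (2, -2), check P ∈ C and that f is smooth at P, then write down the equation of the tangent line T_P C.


Tangent line at P: -4*x + 9*y + 26 = 0.

Step 1: f(2, -2) = 0, so P lies on C.
Step 2: partial derivatives
  f_x(x, y) = -2*x + y + 2, f_y(x, y) = x - 4*y - 1.
  f_x(P) = -4, f_y(P) = 9 (gradient nonzero, so P is smooth).
Step 3: tangent line at P: -4·(x − 2) + 9·(y − -2) = 0.
Expanding: -4*x + 9*y + 26 = 0.


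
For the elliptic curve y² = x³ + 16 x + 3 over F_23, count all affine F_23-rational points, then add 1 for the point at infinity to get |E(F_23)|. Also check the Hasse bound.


Affine points = {(0, 7), (0, 16), (3, 3), (3, 20), (4, 4), (4, 19), (5, 1), (5, 22), (6, 4), (6, 19), (9, 5), (9, 18), (10, 6), (10, 17), (13, 4), (13, 19), (14, 2), (14, 21), (16, 10), (16, 13), (17, 6), (17, 17), (19, 6), (19, 17), (21, 3), (21, 20), (22, 3), (22, 20)}; affine count = 28; |E(F_23)| = 29.

Discriminant check: Δ ∝ 4a³ + 27b² = 4·16³ + 27·3² = 4·4096 + 27·9 ≡ 21 (mod 23). Nonzero ⇒ E is nonsingular.
For each x ∈ F_23, compute rhs = x³ + 16·x + 3 mod 23, then count y ∈ F_23 with y² ≡ rhs.
  x = 0: rhs = 3, matching y values: 7, 16 (2 points).
  x = 1: rhs = 20, matching y values: none (0 points).
  x = 2: rhs = 20, matching y values: none (0 points).
  x = 3: rhs = 9, matching y values: 3, 20 (2 points).
  x = 4: rhs = 16, matching y values: 4, 19 (2 points).
  x = 5: rhs = 1, matching y values: 1, 22 (2 points).
  x = 6: rhs = 16, matching y values: 4, 19 (2 points).
  x = 7: rhs = 21, matching y values: none (0 points).
  x = 8: rhs = 22, matching y values: none (0 points).
  x = 9: rhs = 2, matching y values: 5, 18 (2 points).
  x = 10: rhs = 13, matching y values: 6, 17 (2 points).
  x = 11: rhs = 15, matching y values: none (0 points).
  x = 12: rhs = 14, matching y values: none (0 points).
  x = 13: rhs = 16, matching y values: 4, 19 (2 points).
  x = 14: rhs = 4, matching y values: 2, 21 (2 points).
  x = 15: rhs = 7, matching y values: none (0 points).
  x = 16: rhs = 8, matching y values: 10, 13 (2 points).
  x = 17: rhs = 13, matching y values: 6, 17 (2 points).
  x = 18: rhs = 5, matching y values: none (0 points).
  x = 19: rhs = 13, matching y values: 6, 17 (2 points).
  x = 20: rhs = 20, matching y values: none (0 points).
  x = 21: rhs = 9, matching y values: 3, 20 (2 points).
  x = 22: rhs = 9, matching y values: 3, 20 (2 points).
Total affine count: 28.
Full point count |E(F_23)| = 28 + 1 = 29.
Hasse bound: |29 − (23+1)| = |5| = 5 ≤ 2√23 ≈ 9.5917 ✓.


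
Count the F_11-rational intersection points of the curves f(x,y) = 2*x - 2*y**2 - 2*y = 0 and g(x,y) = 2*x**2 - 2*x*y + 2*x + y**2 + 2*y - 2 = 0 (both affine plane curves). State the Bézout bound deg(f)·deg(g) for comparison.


Common zeros: {(1, 3), (6, 2), (6, 8)}; count = 3; Bézout bound = 4.

deg(f) = 2, deg(g) = 2, so Bézout bound = 4.
Scan x ∈ F_11. For each x, list the y ∈ F_11 with f(x, y) ≡ 0 and those with g(x, y) ≡ 0 (mod 11); the common zeros in that column are the intersection.
  x = 0: f ≡ 0 at y ∈ {0, 10}; g ≡ 0 at y ∈ {4, 5}; common: ∅.
  x = 1: f ≡ 0 at y ∈ {3, 7}; g ≡ 0 at y ∈ {3, 8}; common: {3}.
  x = 2: f ≡ 0 at y ∈ {1, 9}; g ≡ 0 at y ∈ ∅; common: ∅.
  x = 3: f ≡ 0 at y ∈ ∅; g ≡ 0 at y ∈ {0, 4}; common: ∅.
  x = 4: f ≡ 0 at y ∈ ∅; g ≡ 0 at y ∈ {1, 5}; common: ∅.
  x = 5: f ≡ 0 at y ∈ ∅; g ≡ 0 at y ∈ ∅; common: ∅.
  x = 6: f ≡ 0 at y ∈ {2, 8}; g ≡ 0 at y ∈ {2, 8}; common: {2, 8}.
  x = 7: f ≡ 0 at y ∈ ∅; g ≡ 0 at y ∈ {0, 1}; common: ∅.
  x = 8: f ≡ 0 at y ∈ {5}; g ≡ 0 at y ∈ ∅; common: ∅.
  x = 9: f ≡ 0 at y ∈ {4, 6}; g ≡ 0 at y ∈ ∅; common: ∅.
  x = 10: f ≡ 0 at y ∈ ∅; g ≡ 0 at y ∈ ∅; common: ∅.
Collecting: common zeros = {(1, 3), (6, 2), (6, 8)}, so the count is 3.
Comparison with the Bézout bound: 3 ≤ 4 = deg(f)·deg(g), as expected for curves with no common component (the affine F_11-count falls short of the bound because intersections may lie at infinity, over extension fields, or carry multiplicity).


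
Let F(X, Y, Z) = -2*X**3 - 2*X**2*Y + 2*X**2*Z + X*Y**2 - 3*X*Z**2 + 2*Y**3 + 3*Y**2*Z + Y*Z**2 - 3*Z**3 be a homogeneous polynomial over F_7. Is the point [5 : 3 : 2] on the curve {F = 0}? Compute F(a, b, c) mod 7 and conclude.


F(5,3,2) ≡ 5 (mod 7); P is NOT on the curve.

Evaluate F(5, 3, 2) term-by-term (mod 7).
  -2*X**3 ↦ -2·125·1·1 = -250
  -2*X**2*Y ↦ -2·25·3·1 = -150
  2*X**2*Z ↦ 2·25·1·2 = 100
  X*Y**2 ↦ 1·5·9·1 = 45
  -3*X*Z**2 ↦ -3·5·1·4 = -60
  2*Y**3 ↦ 2·1·27·1 = 54
  3*Y**2*Z ↦ 3·1·9·2 = 54
  Y*Z**2 ↦ 1·1·3·4 = 12
  -3*Z**3 ↦ -3·1·1·8 = -24
Sum: F(5, 3, 2) = (-250) + (-150) + (100) + (45) + (-60) + (54) + (54) + (12) + (-24) = -219.
Reducing mod 7: -219 ≡ 5 (mod 7).
Since F(a, b, c) ≡ 5 ≠ 0 (mod 7), P does NOT lie on the curve.


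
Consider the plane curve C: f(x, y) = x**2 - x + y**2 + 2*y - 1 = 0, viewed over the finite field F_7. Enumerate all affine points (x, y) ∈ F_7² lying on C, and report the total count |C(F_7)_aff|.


Affine F_7-points: {(0, 2), (0, 3), (1, 2), (1, 3), (2, 6), (4, 1), (4, 4), (6, 6)}; count = 8.

For each of the 49 pairs (x, y) ∈ F_7², evaluate f(x, y) mod 7. Record the zeros.
  x = 0: [0↦6, 1↦2, 2↦0, 3↦0, 4↦2, 5↦6, 6↦5]  zeros at y ∈ {2, 3}
  x = 1: [0↦6, 1↦2, 2↦0, 3↦0, 4↦2, 5↦6, 6↦5]  zeros at y ∈ {2, 3}
  x = 2: [0↦1, 1↦4, 2↦2, 3↦2, 4↦4, 5↦1, 6↦0]  zeros at y ∈ {6}
  x = 3: [0↦5, 1↦1, 2↦6, 3↦6, 4↦1, 5↦5, 6↦4]  zeros at y ∈ ∅
  x = 4: [0↦4, 1↦0, 2↦5, 3↦5, 4↦0, 5↦4, 6↦3]  zeros at y ∈ {1, 4}
  x = 5: [0↦5, 1↦1, 2↦6, 3↦6, 4↦1, 5↦5, 6↦4]  zeros at y ∈ ∅
  x = 6: [0↦1, 1↦4, 2↦2, 3↦2, 4↦4, 5↦1, 6↦0]  zeros at y ∈ {6}
Collecting zeros: affine points = {(0, 2), (0, 3), (1, 2), (1, 3), (2, 6), (4, 1), (4, 4), (6, 6)}.
Total count |C(F_7)_aff| = 8.


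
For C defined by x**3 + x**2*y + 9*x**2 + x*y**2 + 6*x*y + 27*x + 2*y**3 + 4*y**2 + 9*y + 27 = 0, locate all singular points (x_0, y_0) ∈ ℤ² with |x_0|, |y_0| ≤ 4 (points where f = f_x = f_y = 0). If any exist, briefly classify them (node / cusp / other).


Singular points: {(-3, 0)}; classification: cusp.

Compute partial derivatives:
  f_x = 3*x**2 + 2*x*y + 18*x + y**2 + 6*y + 27.
  f_y = x**2 + 2*x*y + 6*x + 6*y**2 + 8*y + 9.
Scan x_0 ∈ {−4, ..., 4}. For each x_0, f_y(x_0, y) is a polynomial in y; find its integer roots y ∈ {−4, ..., 4}, then test f_x and f at those candidates.
  x = -4: f_y(-4, y) = 6*y**2 + 1; no integer root y with |y| ≤ 4.
  x = -3: f_y(-3, y) = 6*y**2 + 2*y; vanishes at y ∈ {0}. (-3, 0): f_x = 0, f = 0 — SINGULAR.
  x = -2: f_y(-2, y) = 6*y**2 + 4*y + 1; no integer root y with |y| ≤ 4.
  x = -1: f_y(-1, y) = 6*y**2 + 6*y + 4; no integer root y with |y| ≤ 4.
  x = 0: f_y(0, y) = 6*y**2 + 8*y + 9; no integer root y with |y| ≤ 4.
  x = 1: f_y(1, y) = 6*y**2 + 10*y + 16; no integer root y with |y| ≤ 4.
  x = 2: f_y(2, y) = 6*y**2 + 12*y + 25; no integer root y with |y| ≤ 4.
  x = 3: f_y(3, y) = 6*y**2 + 14*y + 36; no integer root y with |y| ≤ 4.
  x = 4: f_y(4, y) = 6*y**2 + 16*y + 49; no integer root y with |y| ≤ 4.
Only singular point on the grid: (-3, 0).
Classify: substitute x = -3 + u, y = 0 + v and expand: f = u**3 + u**2*v + u*v**2 + 2*v**3 + v**2.
No constant or linear terms (consistent with a singular point). Quadratic part: v**2. Cubic part: u**3 + u**2*v + u*v**2 + 2*v**3.
The quadratic part v**2 is a perfect square, so there is a single (double) tangent line v = 0, i.e. y = 0. Restricting the cubic part to that line (v = 0) leaves u**3 ≠ 0, so f is not divisible by v and the branch is v² ≈ -u**3 to lowest order — this is a cusp.
Classification: cusp.


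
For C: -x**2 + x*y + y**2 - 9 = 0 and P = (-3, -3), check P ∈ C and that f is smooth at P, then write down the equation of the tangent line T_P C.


Tangent line at P: 3*x - 9*y - 18 = 0.

Step 1: f(-3, -3) = 0, so P lies on C.
Step 2: partial derivatives
  f_x(x, y) = -2*x + y, f_y(x, y) = x + 2*y.
  f_x(P) = 3, f_y(P) = -9 (gradient nonzero, so P is smooth).
Step 3: tangent line at P: 3·(x − -3) + -9·(y − -3) = 0.
Expanding: 3*x - 9*y - 18 = 0.


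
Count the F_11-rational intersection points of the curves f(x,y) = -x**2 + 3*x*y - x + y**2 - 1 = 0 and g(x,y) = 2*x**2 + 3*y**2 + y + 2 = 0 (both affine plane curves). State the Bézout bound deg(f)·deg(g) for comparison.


Common zeros: ∅; count = 0; Bézout bound = 4.

deg(f) = 2, deg(g) = 2, so Bézout bound = 4.
Scan x ∈ F_11. For each x, list the y ∈ F_11 with f(x, y) ≡ 0 and those with g(x, y) ≡ 0 (mod 11); the common zeros in that column are the intersection.
  x = 0: f ≡ 0 at y ∈ {1, 10}; g ≡ 0 at y ∈ ∅; common: ∅.
  x = 1: f ≡ 0 at y ∈ ∅; g ≡ 0 at y ∈ ∅; common: ∅.
  x = 2: f ≡ 0 at y ∈ {1, 4}; g ≡ 0 at y ∈ ∅; common: ∅.
  x = 3: f ≡ 0 at y ∈ {6, 7}; g ≡ 0 at y ∈ {8, 10}; common: ∅.
  x = 4: f ≡ 0 at y ∈ ∅; g ≡ 0 at y ∈ {9}; common: ∅.
  x = 5: f ≡ 0 at y ∈ ∅; g ≡ 0 at y ∈ {2, 5}; common: ∅.
  x = 6: f ≡ 0 at y ∈ {7, 8}; g ≡ 0 at y ∈ {2, 5}; common: ∅.
  x = 7: f ≡ 0 at y ∈ {2, 10}; g ≡ 0 at y ∈ {9}; common: ∅.
  x = 8: f ≡ 0 at y ∈ ∅; g ≡ 0 at y ∈ {8, 10}; common: ∅.
  x = 9: f ≡ 0 at y ∈ {2, 4}; g ≡ 0 at y ∈ ∅; common: ∅.
  x = 10: f ≡ 0 at y ∈ ∅; g ≡ 0 at y ∈ ∅; common: ∅.
Collecting: common zeros = ∅, so the count is 0.
Comparison with the Bézout bound: 0 ≤ 4 = deg(f)·deg(g), as expected for curves with no common component (the affine F_11-count falls short of the bound because intersections may lie at infinity, over extension fields, or carry multiplicity).


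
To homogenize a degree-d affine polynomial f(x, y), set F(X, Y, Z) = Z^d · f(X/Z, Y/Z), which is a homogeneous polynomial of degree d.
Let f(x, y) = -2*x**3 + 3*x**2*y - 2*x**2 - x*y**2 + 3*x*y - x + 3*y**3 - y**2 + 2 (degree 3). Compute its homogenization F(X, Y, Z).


F(X, Y, Z) = -2*X**3 + 3*X**2*Y - 2*X**2*Z - X*Y**2 + 3*X*Y*Z - X*Z**2 + 3*Y**3 - Y**2*Z + 2*Z**3

deg(f) = 3.
Substitute x = X/Z, y = Y/Z into f, then multiply by Z^3.
  monomial -2·x^3·y^0 ↦ -2·X^3·Y^0·Z^0.
  monomial 3·x^2·y^1 ↦ 3·X^2·Y^1·Z^0.
  monomial -2·x^2·y^0 ↦ -2·X^2·Y^0·Z^1.
  monomial -1·x^1·y^2 ↦ -1·X^1·Y^2·Z^0.
  monomial 3·x^1·y^1 ↦ 3·X^1·Y^1·Z^1.
  monomial -1·x^1·y^0 ↦ -1·X^1·Y^0·Z^2.
  monomial 3·x^0·y^3 ↦ 3·X^0·Y^3·Z^0.
  monomial -1·x^0·y^2 ↦ -1·X^0·Y^2·Z^1.
  monomial 2·x^0·y^0 ↦ 2·X^0·Y^0·Z^3.
Collecting: F(X, Y, Z) = -2*X**3 + 3*X**2*Y - 2*X**2*Z - X*Y**2 + 3*X*Y*Z - X*Z**2 + 3*Y**3 - Y**2*Z + 2*Z**3.


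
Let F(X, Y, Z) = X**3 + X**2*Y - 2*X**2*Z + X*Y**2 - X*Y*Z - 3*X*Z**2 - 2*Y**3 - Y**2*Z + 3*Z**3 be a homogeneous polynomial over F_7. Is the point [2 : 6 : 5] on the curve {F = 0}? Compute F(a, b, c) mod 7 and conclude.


F(2,6,5) ≡ 2 (mod 7); P is NOT on the curve.

Evaluate F(2, 6, 5) term-by-term (mod 7).
  X**3 ↦ 1·8·1·1 = 8
  X**2*Y ↦ 1·4·6·1 = 24
  -2*X**2*Z ↦ -2·4·1·5 = -40
  X*Y**2 ↦ 1·2·36·1 = 72
  -X*Y*Z ↦ -1·2·6·5 = -60
  -3*X*Z**2 ↦ -3·2·1·25 = -150
  -2*Y**3 ↦ -2·1·216·1 = -432
  -Y**2*Z ↦ -1·1·36·5 = -180
  3*Z**3 ↦ 3·1·1·125 = 375
Sum: F(2, 6, 5) = (8) + (24) + (-40) + (72) + (-60) + (-150) + (-432) + (-180) + (375) = -383.
Reducing mod 7: -383 ≡ 2 (mod 7).
Since F(a, b, c) ≡ 2 ≠ 0 (mod 7), P does NOT lie on the curve.


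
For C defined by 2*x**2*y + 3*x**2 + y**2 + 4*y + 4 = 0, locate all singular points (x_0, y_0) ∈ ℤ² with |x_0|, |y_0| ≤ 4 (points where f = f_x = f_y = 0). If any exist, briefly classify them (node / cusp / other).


Singular points: {(0, -2)}; classification: node.

Compute partial derivatives:
  f_x = 4*x*y + 6*x.
  f_y = 2*x**2 + 2*y + 4.
Scan x_0 ∈ {−4, ..., 4}. For each x_0, f_y(x_0, y) is a polynomial in y; find its integer roots y ∈ {−4, ..., 4}, then test f_x and f at those candidates.
  x = -4: f_y(-4, y) = 2*y + 36; no integer root y with |y| ≤ 4.
  x = -3: f_y(-3, y) = 2*y + 22; no integer root y with |y| ≤ 4.
  x = -2: f_y(-2, y) = 2*y + 12; no integer root y with |y| ≤ 4.
  x = -1: f_y(-1, y) = 2*y + 6; vanishes at y ∈ {-3}. (-1, -3): f_x = 6 ≠ 0.
  x = 0: f_y(0, y) = 2*y + 4; vanishes at y ∈ {-2}. (0, -2): f_x = 0, f = 0 — SINGULAR.
  x = 1: f_y(1, y) = 2*y + 6; vanishes at y ∈ {-3}. (1, -3): f_x = -6 ≠ 0.
  x = 2: f_y(2, y) = 2*y + 12; no integer root y with |y| ≤ 4.
  x = 3: f_y(3, y) = 2*y + 22; no integer root y with |y| ≤ 4.
  x = 4: f_y(4, y) = 2*y + 36; no integer root y with |y| ≤ 4.
Only singular point on the grid: (0, -2).
Classify: substitute x = 0 + u, y = -2 + v and expand: f = 2*u**2*v - u**2 + v**2.
No constant or linear terms (consistent with a singular point). Quadratic part: -u**2 + v**2. Cubic part: 2*u**2*v.
The quadratic part v**2 - u**2 = (v − u)(v + u) splits into two distinct linear factors, so there are two distinct tangent lines y − -2 = ±(x − 0) — this is a node (ordinary double point).
Classification: node.


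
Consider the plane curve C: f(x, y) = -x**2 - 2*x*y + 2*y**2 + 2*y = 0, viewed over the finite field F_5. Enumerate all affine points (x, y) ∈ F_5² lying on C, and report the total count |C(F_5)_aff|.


Affine F_5-points: {(0, 0), (0, 4), (2, 2), (2, 4), (4, 1), (4, 2)}; count = 6.

For each of the 25 pairs (x, y) ∈ F_5², evaluate f(x, y) mod 5. Record the zeros.
  x = 0: [0↦0, 1↦4, 2↦2, 3↦4, 4↦0]  zeros at y ∈ {0, 4}
  x = 1: [0↦4, 1↦1, 2↦2, 3↦2, 4↦1]  zeros at y ∈ ∅
  x = 2: [0↦1, 1↦1, 2↦0, 3↦3, 4↦0]  zeros at y ∈ {2, 4}
  x = 3: [0↦1, 1↦4, 2↦1, 3↦2, 4↦2]  zeros at y ∈ ∅
  x = 4: [0↦4, 1↦0, 2↦0, 3↦4, 4↦2]  zeros at y ∈ {1, 2}
Collecting zeros: affine points = {(0, 0), (0, 4), (2, 2), (2, 4), (4, 1), (4, 2)}.
Total count |C(F_5)_aff| = 6.


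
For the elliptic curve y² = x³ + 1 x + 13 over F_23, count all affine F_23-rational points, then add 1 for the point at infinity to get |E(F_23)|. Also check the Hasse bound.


Affine points = {(0, 6), (0, 17), (2, 0), (4, 9), (4, 14), (7, 8), (7, 15), (8, 2), (8, 21), (16, 10), (16, 13), (20, 11), (20, 12), (21, 7), (21, 16)}; affine count = 15; |E(F_23)| = 16.

Discriminant check: Δ ∝ 4a³ + 27b² = 4·1³ + 27·13² = 4·1 + 27·169 ≡ 13 (mod 23). Nonzero ⇒ E is nonsingular.
For each x ∈ F_23, compute rhs = x³ + 1·x + 13 mod 23, then count y ∈ F_23 with y² ≡ rhs.
  x = 0: rhs = 13, matching y values: 6, 17 (2 points).
  x = 1: rhs = 15, matching y values: none (0 points).
  x = 2: rhs = 0, matching y values: 0 (1 points).
  x = 3: rhs = 20, matching y values: none (0 points).
  x = 4: rhs = 12, matching y values: 9, 14 (2 points).
  x = 5: rhs = 5, matching y values: none (0 points).
  x = 6: rhs = 5, matching y values: none (0 points).
  x = 7: rhs = 18, matching y values: 8, 15 (2 points).
  x = 8: rhs = 4, matching y values: 2, 21 (2 points).
  x = 9: rhs = 15, matching y values: none (0 points).
  x = 10: rhs = 11, matching y values: none (0 points).
  x = 11: rhs = 21, matching y values: none (0 points).
  x = 12: rhs = 5, matching y values: none (0 points).
  x = 13: rhs = 15, matching y values: none (0 points).
  x = 14: rhs = 11, matching y values: none (0 points).
  x = 15: rhs = 22, matching y values: none (0 points).
  x = 16: rhs = 8, matching y values: 10, 13 (2 points).
  x = 17: rhs = 21, matching y values: none (0 points).
  x = 18: rhs = 21, matching y values: none (0 points).
  x = 19: rhs = 14, matching y values: none (0 points).
  x = 20: rhs = 6, matching y values: 11, 12 (2 points).
  x = 21: rhs = 3, matching y values: 7, 16 (2 points).
  x = 22: rhs = 11, matching y values: none (0 points).
Total affine count: 15.
Full point count |E(F_23)| = 15 + 1 = 16.
Hasse bound: |16 − (23+1)| = |-8| = 8 ≤ 2√23 ≈ 9.5917 ✓.


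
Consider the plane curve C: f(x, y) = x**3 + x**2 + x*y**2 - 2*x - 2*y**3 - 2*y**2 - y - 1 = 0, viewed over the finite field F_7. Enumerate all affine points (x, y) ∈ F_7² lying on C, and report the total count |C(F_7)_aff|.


Affine F_7-points: {(0, 6), (2, 0), (4, 1), (5, 2), (6, 5)}; count = 5.

For each of the 49 pairs (x, y) ∈ F_7², evaluate f(x, y) mod 7. Record the zeros.
  x = 0: [0↦6, 1↦1, 2↦1, 3↦1, 4↦3, 5↦2, 6↦0]  zeros at y ∈ {6}
  x = 1: [0↦6, 1↦2, 2↦5, 3↦3, 4↦5, 5↦6, 6↦1]  zeros at y ∈ ∅
  x = 2: [0↦0, 1↦4, 2↦3, 3↦6, 4↦1, 5↦4, 6↦3]  zeros at y ∈ {0}
  x = 3: [0↦1, 1↦6, 2↦1, 3↦2, 4↦4, 5↦2, 6↦5]  zeros at y ∈ ∅
  x = 4: [0↦1, 1↦0, 2↦5, 3↦4, 4↦6, 5↦6, 6↦6]  zeros at y ∈ {1}
  x = 5: [0↦6, 1↦6, 2↦0, 3↦4, 4↦6, 5↦1, 6↦5]  zeros at y ∈ {2}
  x = 6: [0↦1, 1↦2, 2↦6, 3↦1, 4↦3, 5↦0, 6↦1]  zeros at y ∈ {5}
Collecting zeros: affine points = {(0, 6), (2, 0), (4, 1), (5, 2), (6, 5)}.
Total count |C(F_7)_aff| = 5.


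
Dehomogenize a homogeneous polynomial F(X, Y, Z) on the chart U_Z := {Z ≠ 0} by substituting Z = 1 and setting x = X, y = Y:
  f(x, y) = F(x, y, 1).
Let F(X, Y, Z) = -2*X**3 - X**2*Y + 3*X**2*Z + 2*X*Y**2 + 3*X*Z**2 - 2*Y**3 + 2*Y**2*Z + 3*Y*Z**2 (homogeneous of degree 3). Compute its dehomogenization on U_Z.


f(x, y) = -2*x**3 - x**2*y + 3*x**2 + 2*x*y**2 + 3*x - 2*y**3 + 2*y**2 + 3*y

On U_Z we set Z = 1. Each monomial c·X^i·Y^j·Z^k in F becomes c·x^i·y^j·1^k = c·x^i·y^j.
Substituting Z = 1: F(X, Y, 1) = -2*x**3 - x**2*y + 3*x**2 + 2*x*y**2 + 3*x - 2*y**3 + 2*y**2 + 3*y.
Note: deg(f) ≤ deg(F) = 3; strict inequality happens when F is divisible by Z (lost terms).


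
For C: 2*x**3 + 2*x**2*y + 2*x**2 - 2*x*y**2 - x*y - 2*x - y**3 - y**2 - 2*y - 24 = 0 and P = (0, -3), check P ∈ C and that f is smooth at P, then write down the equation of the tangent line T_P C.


Tangent line at P: -17*x - 23*y - 69 = 0.

Step 1: f(0, -3) = 0, so P lies on C.
Step 2: partial derivatives
  f_x(x, y) = 6*x**2 + 4*x*y + 4*x - 2*y**2 - y - 2, f_y(x, y) = 2*x**2 - 4*x*y - x - 3*y**2 - 2*y - 2.
  f_x(P) = -17, f_y(P) = -23 (gradient nonzero, so P is smooth).
Step 3: tangent line at P: -17·(x − 0) + -23·(y − -3) = 0.
Expanding: -17*x - 23*y - 69 = 0.


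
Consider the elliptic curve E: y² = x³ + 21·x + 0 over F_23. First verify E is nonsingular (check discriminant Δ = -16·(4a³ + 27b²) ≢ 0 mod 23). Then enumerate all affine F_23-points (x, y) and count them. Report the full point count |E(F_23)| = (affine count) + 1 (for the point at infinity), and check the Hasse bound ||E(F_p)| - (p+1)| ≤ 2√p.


Affine points = {(0, 0), (2, 2), (2, 21), (5, 0), (8, 6), (8, 17), (12, 5), (12, 18), (13, 3), (13, 20), (14, 5), (14, 18), (16, 4), (16, 19), (17, 7), (17, 16), (18, 0), (19, 6), (19, 17), (20, 5), (20, 18), (22, 1), (22, 22)}; affine count = 23; |E(F_23)| = 24.

Discriminant check: Δ ∝ 4a³ + 27b² = 4·21³ + 27·0² = 4·9261 + 27·0 ≡ 14 (mod 23). Nonzero ⇒ E is nonsingular.
For each x ∈ F_23, compute rhs = x³ + 21·x + 0 mod 23, then count y ∈ F_23 with y² ≡ rhs.
  x = 0: rhs = 0, matching y values: 0 (1 points).
  x = 1: rhs = 22, matching y values: none (0 points).
  x = 2: rhs = 4, matching y values: 2, 21 (2 points).
  x = 3: rhs = 21, matching y values: none (0 points).
  x = 4: rhs = 10, matching y values: none (0 points).
  x = 5: rhs = 0, matching y values: 0 (1 points).
  x = 6: rhs = 20, matching y values: none (0 points).
  x = 7: rhs = 7, matching y values: none (0 points).
  x = 8: rhs = 13, matching y values: 6, 17 (2 points).
  x = 9: rhs = 21, matching y values: none (0 points).
  x = 10: rhs = 14, matching y values: none (0 points).
  x = 11: rhs = 21, matching y values: none (0 points).
  x = 12: rhs = 2, matching y values: 5, 18 (2 points).
  x = 13: rhs = 9, matching y values: 3, 20 (2 points).
  x = 14: rhs = 2, matching y values: 5, 18 (2 points).
  x = 15: rhs = 10, matching y values: none (0 points).
  x = 16: rhs = 16, matching y values: 4, 19 (2 points).
  x = 17: rhs = 3, matching y values: 7, 16 (2 points).
  x = 18: rhs = 0, matching y values: 0 (1 points).
  x = 19: rhs = 13, matching y values: 6, 17 (2 points).
  x = 20: rhs = 2, matching y values: 5, 18 (2 points).
  x = 21: rhs = 19, matching y values: none (0 points).
  x = 22: rhs = 1, matching y values: 1, 22 (2 points).
Total affine count: 23.
Full point count |E(F_23)| = 23 + 1 = 24.
Hasse bound: |24 − (23+1)| = |0| = 0 ≤ 2√23 ≈ 9.5917 ✓.


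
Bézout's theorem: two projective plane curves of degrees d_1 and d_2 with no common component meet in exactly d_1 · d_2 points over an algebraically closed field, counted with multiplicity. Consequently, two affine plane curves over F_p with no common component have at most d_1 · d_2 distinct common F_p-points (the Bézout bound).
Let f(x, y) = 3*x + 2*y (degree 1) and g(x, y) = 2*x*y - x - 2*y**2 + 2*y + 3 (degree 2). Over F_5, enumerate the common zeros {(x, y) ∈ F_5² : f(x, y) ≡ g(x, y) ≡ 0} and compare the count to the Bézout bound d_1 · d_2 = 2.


Common zeros: {(2, 2)}; count = 1; Bézout bound = 2.

deg(f) = 1, deg(g) = 2, so Bézout bound = 2.
Scan x ∈ F_5. For each x, list the y ∈ F_5 with f(x, y) ≡ 0 and those with g(x, y) ≡ 0 (mod 5); the common zeros in that column are the intersection.
  x = 0: f ≡ 0 at y ∈ {0}; g ≡ 0 at y ∈ ∅; common: ∅.
  x = 1: f ≡ 0 at y ∈ {1}; g ≡ 0 at y ∈ ∅; common: ∅.
  x = 2: f ≡ 0 at y ∈ {2}; g ≡ 0 at y ∈ {1, 2}; common: {2}.
  x = 3: f ≡ 0 at y ∈ {3}; g ≡ 0 at y ∈ {0, 4}; common: ∅.
  x = 4: f ≡ 0 at y ∈ {4}; g ≡ 0 at y ∈ ∅; common: ∅.
Collecting: common zeros = {(2, 2)}, so the count is 1.
Comparison with the Bézout bound: 1 ≤ 2 = deg(f)·deg(g), as expected for curves with no common component (the affine F_5-count falls short of the bound because intersections may lie at infinity, over extension fields, or carry multiplicity).


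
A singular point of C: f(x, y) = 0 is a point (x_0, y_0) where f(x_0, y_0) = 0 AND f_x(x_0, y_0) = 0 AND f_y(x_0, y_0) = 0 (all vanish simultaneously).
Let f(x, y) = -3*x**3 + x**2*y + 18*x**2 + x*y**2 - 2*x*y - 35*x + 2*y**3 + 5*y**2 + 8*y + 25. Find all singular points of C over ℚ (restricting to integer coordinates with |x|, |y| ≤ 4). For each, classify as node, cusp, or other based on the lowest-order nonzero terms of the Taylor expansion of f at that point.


Singular points: {(2, -1)}; classification: node.

Compute partial derivatives:
  f_x = -9*x**2 + 2*x*y + 36*x + y**2 - 2*y - 35.
  f_y = x**2 + 2*x*y - 2*x + 6*y**2 + 10*y + 8.
Scan x_0 ∈ {−4, ..., 4}. For each x_0, f_y(x_0, y) is a polynomial in y; find its integer roots y ∈ {−4, ..., 4}, then test f_x and f at those candidates.
  x = -4: f_y(-4, y) = 6*y**2 + 2*y + 32; no integer root y with |y| ≤ 4.
  x = -3: f_y(-3, y) = 6*y**2 + 4*y + 23; no integer root y with |y| ≤ 4.
  x = -2: f_y(-2, y) = 6*y**2 + 6*y + 16; no integer root y with |y| ≤ 4.
  x = -1: f_y(-1, y) = 6*y**2 + 8*y + 11; no integer root y with |y| ≤ 4.
  x = 0: f_y(0, y) = 6*y**2 + 10*y + 8; no integer root y with |y| ≤ 4.
  x = 1: f_y(1, y) = 6*y**2 + 12*y + 7; no integer root y with |y| ≤ 4.
  x = 2: f_y(2, y) = 6*y**2 + 14*y + 8; vanishes at y ∈ {-1}. (2, -1): f_x = 0, f = 0 — SINGULAR.
  x = 3: f_y(3, y) = 6*y**2 + 16*y + 11; no integer root y with |y| ≤ 4.
  x = 4: f_y(4, y) = 6*y**2 + 18*y + 16; no integer root y with |y| ≤ 4.
Only singular point on the grid: (2, -1).
Classify: substitute x = 2 + u, y = -1 + v and expand: f = -3*u**3 + u**2*v - u**2 + u*v**2 + 2*v**3 + v**2.
No constant or linear terms (consistent with a singular point). Quadratic part: -u**2 + v**2. Cubic part: -3*u**3 + u**2*v + u*v**2 + 2*v**3.
The quadratic part v**2 - u**2 = (v − u)(v + u) splits into two distinct linear factors, so there are two distinct tangent lines y − -1 = ±(x − 2) — this is a node (ordinary double point).
Classification: node.


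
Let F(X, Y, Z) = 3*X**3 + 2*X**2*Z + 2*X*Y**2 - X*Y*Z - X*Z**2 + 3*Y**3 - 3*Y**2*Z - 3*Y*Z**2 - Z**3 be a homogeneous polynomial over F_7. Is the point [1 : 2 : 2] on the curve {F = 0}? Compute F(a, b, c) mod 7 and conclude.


F(1,2,2) ≡ 3 (mod 7); P is NOT on the curve.

Evaluate F(1, 2, 2) term-by-term (mod 7).
  3*X**3 ↦ 3·1·1·1 = 3
  2*X**2*Z ↦ 2·1·1·2 = 4
  2*X*Y**2 ↦ 2·1·4·1 = 8
  -X*Y*Z ↦ -1·1·2·2 = -4
  -X*Z**2 ↦ -1·1·1·4 = -4
  3*Y**3 ↦ 3·1·8·1 = 24
  -3*Y**2*Z ↦ -3·1·4·2 = -24
  -3*Y*Z**2 ↦ -3·1·2·4 = -24
  -Z**3 ↦ -1·1·1·8 = -8
Sum: F(1, 2, 2) = (3) + (4) + (8) + (-4) + (-4) + (24) + (-24) + (-24) + (-8) = -25.
Reducing mod 7: -25 ≡ 3 (mod 7).
Since F(a, b, c) ≡ 3 ≠ 0 (mod 7), P does NOT lie on the curve.


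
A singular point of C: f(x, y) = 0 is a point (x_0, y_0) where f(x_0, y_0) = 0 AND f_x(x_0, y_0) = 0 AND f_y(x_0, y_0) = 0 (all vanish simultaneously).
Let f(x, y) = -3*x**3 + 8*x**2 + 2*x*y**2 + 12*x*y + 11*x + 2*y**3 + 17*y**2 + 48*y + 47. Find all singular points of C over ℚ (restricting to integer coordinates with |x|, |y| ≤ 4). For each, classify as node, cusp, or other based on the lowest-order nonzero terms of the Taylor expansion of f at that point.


Singular points: {(1, -3)}; classification: node.

Compute partial derivatives:
  f_x = -9*x**2 + 16*x + 2*y**2 + 12*y + 11.
  f_y = 4*x*y + 12*x + 6*y**2 + 34*y + 48.
Scan x_0 ∈ {−4, ..., 4}. For each x_0, f_y(x_0, y) is a polynomial in y; find its integer roots y ∈ {−4, ..., 4}, then test f_x and f at those candidates.
  x = -4: f_y(-4, y) = 6*y**2 + 18*y; vanishes at y ∈ {-3, 0}. (-4, -3): f_x = -215 ≠ 0; (-4, 0): f_x = -197 ≠ 0.
  x = -3: f_y(-3, y) = 6*y**2 + 22*y + 12; vanishes at y ∈ {-3}. (-3, -3): f_x = -136 ≠ 0.
  x = -2: f_y(-2, y) = 6*y**2 + 26*y + 24; vanishes at y ∈ {-3}. (-2, -3): f_x = -75 ≠ 0.
  x = -1: f_y(-1, y) = 6*y**2 + 30*y + 36; vanishes at y ∈ {-3, -2}. (-1, -3): f_x = -32 ≠ 0; (-1, -2): f_x = -30 ≠ 0.
  x = 0: f_y(0, y) = 6*y**2 + 34*y + 48; vanishes at y ∈ {-3}. (0, -3): f_x = -7 ≠ 0.
  x = 1: f_y(1, y) = 6*y**2 + 38*y + 60; vanishes at y ∈ {-3}. (1, -3): f_x = 0, f = 0 — SINGULAR.
  x = 2: f_y(2, y) = 6*y**2 + 42*y + 72; vanishes at y ∈ {-4, -3}. (2, -4): f_x = -9 ≠ 0; (2, -3): f_x = -11 ≠ 0.
  x = 3: f_y(3, y) = 6*y**2 + 46*y + 84; vanishes at y ∈ {-3}. (3, -3): f_x = -40 ≠ 0.
  x = 4: f_y(4, y) = 6*y**2 + 50*y + 96; vanishes at y ∈ {-3}. (4, -3): f_x = -87 ≠ 0.
Only singular point on the grid: (1, -3).
Classify: substitute x = 1 + u, y = -3 + v and expand: f = -3*u**3 - u**2 + 2*u*v**2 + 2*v**3 + v**2.
No constant or linear terms (consistent with a singular point). Quadratic part: -u**2 + v**2. Cubic part: -3*u**3 + 2*u*v**2 + 2*v**3.
The quadratic part v**2 - u**2 = (v − u)(v + u) splits into two distinct linear factors, so there are two distinct tangent lines y − -3 = ±(x − 1) — this is a node (ordinary double point).
Classification: node.


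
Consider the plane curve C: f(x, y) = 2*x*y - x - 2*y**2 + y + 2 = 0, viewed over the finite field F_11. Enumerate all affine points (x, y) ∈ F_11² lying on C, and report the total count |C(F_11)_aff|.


Affine F_11-points: {(2, 0), (2, 8), (5, 2), (5, 9), (6, 5), (6, 7), (7, 3), (7, 10), (10, 1), (10, 4)}; count = 10.

For each of the 121 pairs (x, y) ∈ F_11², evaluate f(x, y) mod 11. Record the zeros.
  x = 0: [0↦2, 1↦1, 2↦7, 3↦9, 4↦7, 5↦1, 6↦2, 7↦10, 8↦3, 9↦3, 10↦10]  zeros at y ∈ ∅
  x = 1: [0↦1, 1↦2, 2↦10, 3↦3, 4↦3, 5↦10, 6↦2, 7↦1, 8↦7, 9↦9, 10↦7]  zeros at y ∈ ∅
  x = 2: [0↦0, 1↦3, 2↦2, 3↦8, 4↦10, 5↦8, 6↦2, 7↦3, 8↦0, 9↦4, 10↦4]  zeros at y ∈ {0, 8}
  x = 3: [0↦10, 1↦4, 2↦5, 3↦2, 4↦6, 5↦6, 6↦2, 7↦5, 8↦4, 9↦10, 10↦1]  zeros at y ∈ ∅
  x = 4: [0↦9, 1↦5, 2↦8, 3↦7, 4↦2, 5↦4, 6↦2, 7↦7, 8↦8, 9↦5, 10↦9]  zeros at y ∈ ∅
  x = 5: [0↦8, 1↦6, 2↦0, 3↦1, 4↦9, 5↦2, 6↦2, 7↦9, 8↦1, 9↦0, 10↦6]  zeros at y ∈ {2, 9}
  x = 6: [0↦7, 1↦7, 2↦3, 3↦6, 4↦5, 5↦0, 6↦2, 7↦0, 8↦5, 9↦6, 10↦3]  zeros at y ∈ {5, 7}
  x = 7: [0↦6, 1↦8, 2↦6, 3↦0, 4↦1, 5↦9, 6↦2, 7↦2, 8↦9, 9↦1, 10↦0]  zeros at y ∈ {3, 10}
  x = 8: [0↦5, 1↦9, 2↦9, 3↦5, 4↦8, 5↦7, 6↦2, 7↦4, 8↦2, 9↦7, 10↦8]  zeros at y ∈ ∅
  x = 9: [0↦4, 1↦10, 2↦1, 3↦10, 4↦4, 5↦5, 6↦2, 7↦6, 8↦6, 9↦2, 10↦5]  zeros at y ∈ ∅
  x = 10: [0↦3, 1↦0, 2↦4, 3↦4, 4↦0, 5↦3, 6↦2, 7↦8, 8↦10, 9↦8, 10↦2]  zeros at y ∈ {1, 4}
Collecting zeros: affine points = {(2, 0), (2, 8), (5, 2), (5, 9), (6, 5), (6, 7), (7, 3), (7, 10), (10, 1), (10, 4)}.
Total count |C(F_11)_aff| = 10.


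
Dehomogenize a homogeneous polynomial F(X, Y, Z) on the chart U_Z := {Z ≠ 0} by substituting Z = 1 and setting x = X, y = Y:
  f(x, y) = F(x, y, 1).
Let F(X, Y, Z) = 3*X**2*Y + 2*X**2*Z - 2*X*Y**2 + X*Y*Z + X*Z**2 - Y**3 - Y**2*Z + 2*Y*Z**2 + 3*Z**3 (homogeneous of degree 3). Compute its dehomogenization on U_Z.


f(x, y) = 3*x**2*y + 2*x**2 - 2*x*y**2 + x*y + x - y**3 - y**2 + 2*y + 3

On U_Z we set Z = 1. Each monomial c·X^i·Y^j·Z^k in F becomes c·x^i·y^j·1^k = c·x^i·y^j.
Substituting Z = 1: F(X, Y, 1) = 3*x**2*y + 2*x**2 - 2*x*y**2 + x*y + x - y**3 - y**2 + 2*y + 3.
Note: deg(f) ≤ deg(F) = 3; strict inequality happens when F is divisible by Z (lost terms).


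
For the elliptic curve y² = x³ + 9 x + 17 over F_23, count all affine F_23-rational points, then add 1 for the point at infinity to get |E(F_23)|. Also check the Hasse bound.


Affine points = {(1, 2), (1, 21), (3, 5), (3, 18), (4, 5), (4, 18), (5, 7), (5, 16), (7, 3), (7, 20), (8, 7), (8, 16), (10, 7), (10, 16), (12, 6), (12, 17), (13, 10), (13, 13), (14, 9), (14, 14), (15, 10), (15, 13), (16, 5), (16, 18), (17, 0), (18, 10), (18, 13), (19, 3), (19, 20), (20, 3), (20, 20)}; affine count = 31; |E(F_23)| = 32.

Discriminant check: Δ ∝ 4a³ + 27b² = 4·9³ + 27·17² = 4·729 + 27·289 ≡ 1 (mod 23). Nonzero ⇒ E is nonsingular.
For each x ∈ F_23, compute rhs = x³ + 9·x + 17 mod 23, then count y ∈ F_23 with y² ≡ rhs.
  x = 0: rhs = 17, matching y values: none (0 points).
  x = 1: rhs = 4, matching y values: 2, 21 (2 points).
  x = 2: rhs = 20, matching y values: none (0 points).
  x = 3: rhs = 2, matching y values: 5, 18 (2 points).
  x = 4: rhs = 2, matching y values: 5, 18 (2 points).
  x = 5: rhs = 3, matching y values: 7, 16 (2 points).
  x = 6: rhs = 11, matching y values: none (0 points).
  x = 7: rhs = 9, matching y values: 3, 20 (2 points).
  x = 8: rhs = 3, matching y values: 7, 16 (2 points).
  x = 9: rhs = 22, matching y values: none (0 points).
  x = 10: rhs = 3, matching y values: 7, 16 (2 points).
  x = 11: rhs = 21, matching y values: none (0 points).
  x = 12: rhs = 13, matching y values: 6, 17 (2 points).
  x = 13: rhs = 8, matching y values: 10, 13 (2 points).
  x = 14: rhs = 12, matching y values: 9, 14 (2 points).
  x = 15: rhs = 8, matching y values: 10, 13 (2 points).
  x = 16: rhs = 2, matching y values: 5, 18 (2 points).
  x = 17: rhs = 0, matching y values: 0 (1 points).
  x = 18: rhs = 8, matching y values: 10, 13 (2 points).
  x = 19: rhs = 9, matching y values: 3, 20 (2 points).
  x = 20: rhs = 9, matching y values: 3, 20 (2 points).
  x = 21: rhs = 14, matching y values: none (0 points).
  x = 22: rhs = 7, matching y values: none (0 points).
Total affine count: 31.
Full point count |E(F_23)| = 31 + 1 = 32.
Hasse bound: |32 − (23+1)| = |8| = 8 ≤ 2√23 ≈ 9.5917 ✓.


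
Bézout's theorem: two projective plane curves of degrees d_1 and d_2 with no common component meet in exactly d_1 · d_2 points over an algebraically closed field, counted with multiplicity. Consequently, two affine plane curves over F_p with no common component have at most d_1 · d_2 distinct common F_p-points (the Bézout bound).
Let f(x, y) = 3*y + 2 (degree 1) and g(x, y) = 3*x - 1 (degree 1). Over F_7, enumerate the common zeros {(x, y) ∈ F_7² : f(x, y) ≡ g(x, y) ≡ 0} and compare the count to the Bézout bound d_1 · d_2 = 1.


Common zeros: {(5, 4)}; count = 1; Bézout bound = 1.

deg(f) = 1, deg(g) = 1, so Bézout bound = 1.
Scan x ∈ F_7. For each x, list the y ∈ F_7 with f(x, y) ≡ 0 and those with g(x, y) ≡ 0 (mod 7); the common zeros in that column are the intersection.
  x = 0: f ≡ 0 at y ∈ {4}; g ≡ 0 at y ∈ ∅; common: ∅.
  x = 1: f ≡ 0 at y ∈ {4}; g ≡ 0 at y ∈ ∅; common: ∅.
  x = 2: f ≡ 0 at y ∈ {4}; g ≡ 0 at y ∈ ∅; common: ∅.
  x = 3: f ≡ 0 at y ∈ {4}; g ≡ 0 at y ∈ ∅; common: ∅.
  x = 4: f ≡ 0 at y ∈ {4}; g ≡ 0 at y ∈ ∅; common: ∅.
  x = 5: f ≡ 0 at y ∈ {4}; g ≡ 0 at y ∈ {0, 1, 2, 3, 4, 5, 6}; common: {4}.
  x = 6: f ≡ 0 at y ∈ {4}; g ≡ 0 at y ∈ ∅; common: ∅.
Collecting: common zeros = {(5, 4)}, so the count is 1.
Comparison with the Bézout bound: 1 ≤ 1 = deg(f)·deg(g), as expected for curves with no common component (the bound is attained).


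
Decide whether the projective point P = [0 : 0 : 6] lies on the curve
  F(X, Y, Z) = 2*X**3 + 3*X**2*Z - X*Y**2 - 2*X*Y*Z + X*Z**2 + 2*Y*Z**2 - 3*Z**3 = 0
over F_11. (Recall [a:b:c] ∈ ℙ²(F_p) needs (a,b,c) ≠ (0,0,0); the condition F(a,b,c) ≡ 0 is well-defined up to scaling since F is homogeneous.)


F(0,0,6) ≡ 1 (mod 11); P is NOT on the curve.

Evaluate F(0, 0, 6) term-by-term (mod 11).
  2*X**3 ↦ 2·0·1·1 = 0
  3*X**2*Z ↦ 3·0·1·6 = 0
  -X*Y**2 ↦ -1·0·0·1 = 0
  -2*X*Y*Z ↦ -2·0·0·6 = 0
  X*Z**2 ↦ 1·0·1·36 = 0
  2*Y*Z**2 ↦ 2·1·0·36 = 0
  -3*Z**3 ↦ -3·1·1·216 = -648
Sum: F(0, 0, 6) = (0) + (0) + (0) + (0) + (0) + (0) + (-648) = -648.
Reducing mod 11: -648 ≡ 1 (mod 11).
Since F(a, b, c) ≡ 1 ≠ 0 (mod 11), P does NOT lie on the curve.


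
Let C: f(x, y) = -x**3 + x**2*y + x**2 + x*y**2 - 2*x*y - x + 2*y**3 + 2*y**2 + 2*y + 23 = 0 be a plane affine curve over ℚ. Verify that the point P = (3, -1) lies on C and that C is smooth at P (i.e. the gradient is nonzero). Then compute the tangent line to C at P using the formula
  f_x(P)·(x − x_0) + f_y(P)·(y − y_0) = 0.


Tangent line at P: -25*x + y + 76 = 0.

Step 1: f(3, -1) = 0, so P lies on C.
Step 2: partial derivatives
  f_x(x, y) = -3*x**2 + 2*x*y + 2*x + y**2 - 2*y - 1, f_y(x, y) = x**2 + 2*x*y - 2*x + 6*y**2 + 4*y + 2.
  f_x(P) = -25, f_y(P) = 1 (gradient nonzero, so P is smooth).
Step 3: tangent line at P: -25·(x − 3) + 1·(y − -1) = 0.
Expanding: -25*x + y + 76 = 0.


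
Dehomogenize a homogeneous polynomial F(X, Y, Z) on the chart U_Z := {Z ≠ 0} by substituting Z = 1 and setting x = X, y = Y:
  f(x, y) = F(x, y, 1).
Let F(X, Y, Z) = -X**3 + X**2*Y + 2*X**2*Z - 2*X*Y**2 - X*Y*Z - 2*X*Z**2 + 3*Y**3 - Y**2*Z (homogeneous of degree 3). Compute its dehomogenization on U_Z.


f(x, y) = -x**3 + x**2*y + 2*x**2 - 2*x*y**2 - x*y - 2*x + 3*y**3 - y**2

On U_Z we set Z = 1. Each monomial c·X^i·Y^j·Z^k in F becomes c·x^i·y^j·1^k = c·x^i·y^j.
Substituting Z = 1: F(X, Y, 1) = -x**3 + x**2*y + 2*x**2 - 2*x*y**2 - x*y - 2*x + 3*y**3 - y**2.
Note: deg(f) ≤ deg(F) = 3; strict inequality happens when F is divisible by Z (lost terms).


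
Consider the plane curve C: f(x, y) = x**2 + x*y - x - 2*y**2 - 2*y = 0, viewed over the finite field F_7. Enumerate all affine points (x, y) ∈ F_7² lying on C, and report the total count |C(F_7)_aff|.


Affine F_7-points: {(0, 0), (0, 6), (1, 0), (1, 3), (2, 1), (2, 6), (3, 2), (4, 3), (4, 5), (5, 1), (5, 4), (6, 4), (6, 5)}; count = 13.

For each of the 49 pairs (x, y) ∈ F_7², evaluate f(x, y) mod 7. Record the zeros.
  x = 0: [0↦0, 1↦3, 2↦2, 3↦4, 4↦2, 5↦3, 6↦0]  zeros at y ∈ {0, 6}
  x = 1: [0↦0, 1↦4, 2↦4, 3↦0, 4↦6, 5↦1, 6↦6]  zeros at y ∈ {0, 3}
  x = 2: [0↦2, 1↦0, 2↦1, 3↦5, 4↦5, 5↦1, 6↦0]  zeros at y ∈ {1, 6}
  x = 3: [0↦6, 1↦5, 2↦0, 3↦5, 4↦6, 5↦3, 6↦3]  zeros at y ∈ {2}
  x = 4: [0↦5, 1↦5, 2↦1, 3↦0, 4↦2, 5↦0, 6↦1]  zeros at y ∈ {3, 5}
  x = 5: [0↦6, 1↦0, 2↦4, 3↦4, 4↦0, 5↦6, 6↦1]  zeros at y ∈ {1, 4}
  x = 6: [0↦2, 1↦4, 2↦2, 3↦3, 4↦0, 5↦0, 6↦3]  zeros at y ∈ {4, 5}
Collecting zeros: affine points = {(0, 0), (0, 6), (1, 0), (1, 3), (2, 1), (2, 6), (3, 2), (4, 3), (4, 5), (5, 1), (5, 4), (6, 4), (6, 5)}.
Total count |C(F_7)_aff| = 13.
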